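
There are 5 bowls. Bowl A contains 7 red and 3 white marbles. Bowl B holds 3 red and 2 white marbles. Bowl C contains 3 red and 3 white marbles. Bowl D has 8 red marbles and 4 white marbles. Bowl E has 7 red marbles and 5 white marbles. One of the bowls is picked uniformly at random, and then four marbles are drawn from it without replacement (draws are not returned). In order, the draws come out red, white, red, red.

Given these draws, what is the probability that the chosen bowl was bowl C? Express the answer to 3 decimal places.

0.105

For each hypothesis, P(data | H) works out to: P(data | bowl A) = (7/10)(3/9)(6/8)(5/7) = 0.125; P(data | bowl B) = (3/5)(2/4)(2/3)(1/2) = 0.1; P(data | bowl C) = (3/6)(3/5)(2/4)(1/3) = 0.05; P(data | bowl D) = (8/12)(4/11)(7/10)(6/9) = 0.11313; P(data | bowl E) = (7/12)(5/11)(6/10)(5/9) = 0.088384.
The prior-weighted likelihoods are 1/5 · 0.125 = 0.025, 1/5 · 0.1 = 0.02, 1/5 · 0.05 = 0.01, 1/5 · 0.11313 = 0.022626, 1/5 · 0.088384 = 0.017677; with total 0.095303.
Therefore the posterior P(bowl C | data) = (0.01) / (0.095303) = 0.10493.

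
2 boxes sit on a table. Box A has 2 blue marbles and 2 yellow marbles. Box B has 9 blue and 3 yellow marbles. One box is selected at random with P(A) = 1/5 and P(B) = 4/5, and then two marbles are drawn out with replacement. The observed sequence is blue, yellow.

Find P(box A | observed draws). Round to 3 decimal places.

For each hypothesis, P(data | H) works out to: P(data | box A) = (2/4)(2/4) = 1/4; P(data | box B) = (9/12)(3/12) = 3/16.
Multiplying each by its prior: 1/5 · 1/4 = 1/20, 4/5 · 3/16 = 3/20; with total 1/5.
Therefore the posterior P(box A | data) = (1/20) / (1/5) = 1/4.

0.250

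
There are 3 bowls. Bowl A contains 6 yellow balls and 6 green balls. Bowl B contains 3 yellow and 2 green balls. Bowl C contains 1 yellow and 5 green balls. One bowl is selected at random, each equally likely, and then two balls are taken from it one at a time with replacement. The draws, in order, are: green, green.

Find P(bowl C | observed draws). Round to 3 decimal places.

Compute the likelihood of the observed sequence for each case: P(data | bowl A) = (6/12)(6/12) = 0.25; P(data | bowl B) = (2/5)(2/5) = 0.16; P(data | bowl C) = (5/6)(5/6) = 0.69444.
The prior-weighted likelihoods are 1/3 · 0.25 = 0.083333, 1/3 · 0.16 = 0.053333, 1/3 · 0.69444 = 0.23148; these sum to 0.36815.
Therefore the posterior P(bowl C | data) = (0.23148) / (0.36815) = 0.62877.

0.629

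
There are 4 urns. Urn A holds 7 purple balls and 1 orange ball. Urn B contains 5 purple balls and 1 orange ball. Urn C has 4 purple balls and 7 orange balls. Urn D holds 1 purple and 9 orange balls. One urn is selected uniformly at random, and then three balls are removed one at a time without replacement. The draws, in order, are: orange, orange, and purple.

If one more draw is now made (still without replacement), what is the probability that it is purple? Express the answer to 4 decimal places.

For each hypothesis, P(data | H) works out to: P(data | urn A) = (1/8)(0/7) = 0; P(data | urn B) = (1/6)(0/5) = 0; P(data | urn C) = (7/11)(6/10)(4/9) = 0.1697; P(data | urn D) = (9/10)(8/9)(1/8) = 0.1.
The prior-weighted likelihoods are 1/4 · 0 = 0, 1/4 · 0 = 0, 1/4 · 0.1697 = 0.042424, 1/4 · 0.1 = 0.025; summing to 0.067424.
The posterior is then P(urn A | data) = 0, P(urn B | data) = 0, P(urn C | data) = 0.62921, P(urn D | data) = 0.37079.
Averaging over the posterior, P(purple next | data) = (3/8)(0.62921) + (0)(0.37079) = 0.23596.

0.2360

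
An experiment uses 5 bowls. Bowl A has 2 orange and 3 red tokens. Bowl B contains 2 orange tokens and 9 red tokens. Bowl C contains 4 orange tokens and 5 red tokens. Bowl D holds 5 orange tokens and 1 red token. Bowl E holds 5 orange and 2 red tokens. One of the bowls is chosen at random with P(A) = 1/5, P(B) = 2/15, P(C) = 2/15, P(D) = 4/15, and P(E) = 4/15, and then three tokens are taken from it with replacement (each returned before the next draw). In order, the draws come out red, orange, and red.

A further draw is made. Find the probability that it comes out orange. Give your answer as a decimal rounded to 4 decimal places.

0.4568

For each hypothesis, P(data | H) works out to: P(data | bowl A) = (3/5)(2/5)(3/5) = 0.144; P(data | bowl B) = (9/11)(2/11)(9/11) = 0.12171; P(data | bowl C) = (5/9)(4/9)(5/9) = 0.13717; P(data | bowl D) = (1/6)(5/6)(1/6) = 0.023148; P(data | bowl E) = (2/7)(5/7)(2/7) = 0.058309.
Weighting by the prior gives 1/5 · 0.144 = 0.0288, 2/15 · 0.12171 = 0.016228, 2/15 · 0.13717 = 0.01829, 4/15 · 0.023148 = 0.0061728, 4/15 · 0.058309 = 0.015549; with total 0.08504.
The posterior is then P(bowl A | data) = 0.33866, P(bowl B | data) = 0.19083, P(bowl C | data) = 0.21507, P(bowl D | data) = 0.072587, P(bowl E | data) = 0.18284.
The predictive probability is P(orange next | data) = (2/5)(0.33866) + (2/11)(0.19083) + (4/9)(0.21507) + (5/6)(0.072587) + (5/7)(0.18284) = 0.45684.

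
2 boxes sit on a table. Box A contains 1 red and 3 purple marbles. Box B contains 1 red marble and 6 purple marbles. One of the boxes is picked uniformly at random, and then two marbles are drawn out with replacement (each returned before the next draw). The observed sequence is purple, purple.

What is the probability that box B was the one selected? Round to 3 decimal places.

0.566

Compute the likelihood of the observed sequence for each case: P(data | box A) = (3/4)(3/4) = 0.5625; P(data | box B) = (6/7)(6/7) = 0.73469.
Weighting by the prior gives 1/2 · 0.5625 = 0.28125, 1/2 · 0.73469 = 0.36735; with total 0.6486.
So P(box B | data) = (0.36735) / (0.6486) = 0.56637.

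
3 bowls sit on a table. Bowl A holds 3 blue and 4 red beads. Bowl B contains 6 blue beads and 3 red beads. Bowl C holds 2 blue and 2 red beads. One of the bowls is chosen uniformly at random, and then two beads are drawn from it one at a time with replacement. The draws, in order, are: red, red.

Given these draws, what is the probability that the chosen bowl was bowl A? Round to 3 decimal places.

Compute the likelihood of the observed sequence for each case: P(data | bowl A) = (4/7)(4/7) = 0.32653; P(data | bowl B) = (3/9)(3/9) = 0.11111; P(data | bowl C) = (2/4)(2/4) = 0.25.
Weighting by the prior gives 1/3 · 0.32653 = 0.10884, 1/3 · 0.11111 = 0.037037, 1/3 · 0.25 = 0.083333; summing to 0.22921.
Hence P(bowl A | data) = (0.10884) / (0.22921) = 0.47486.

0.475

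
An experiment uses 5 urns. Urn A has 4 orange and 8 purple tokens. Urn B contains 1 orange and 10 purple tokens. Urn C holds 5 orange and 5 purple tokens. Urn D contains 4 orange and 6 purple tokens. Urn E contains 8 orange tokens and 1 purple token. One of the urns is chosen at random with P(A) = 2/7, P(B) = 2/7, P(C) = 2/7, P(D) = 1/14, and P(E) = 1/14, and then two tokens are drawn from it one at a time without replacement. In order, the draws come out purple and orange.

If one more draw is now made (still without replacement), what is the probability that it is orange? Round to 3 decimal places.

Under each hypothesis, the probability of the observed sequence is: P(data | urn A) = (8/12)(4/11) = 8/33; P(data | urn B) = (10/11)(1/10) = 1/11; P(data | urn C) = (5/10)(5/9) = 5/18; P(data | urn D) = (6/10)(4/9) = 4/15; P(data | urn E) = (1/9)(8/8) = 1/9.
Weighting by the prior gives 2/7 · 8/33 = 16/231, 2/7 · 1/11 = 2/77, 2/7 · 5/18 = 5/63, 1/14 · 4/15 = 2/105, 1/14 · 1/9 = 1/126; with total 127/630.
The posterior is then P(urn A | data) = 0.34359, P(urn B | data) = 0.12885, P(urn C | data) = 0.3937, P(urn D | data) = 0.094488, P(urn E | data) = 0.03937.
So P(orange next | data) = Σ P(orange next | H) P(H | data) = (3/10)(0.34359) + (0)(0.12885) + (1/2)(0.3937) + (3/8)(0.094488) + (1)(0.03937) = 0.37473.

0.375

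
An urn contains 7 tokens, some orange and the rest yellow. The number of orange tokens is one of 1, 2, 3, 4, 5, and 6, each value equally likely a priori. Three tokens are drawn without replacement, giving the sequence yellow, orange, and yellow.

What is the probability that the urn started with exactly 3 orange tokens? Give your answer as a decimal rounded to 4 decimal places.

0.2571

For each hypothesis, P(data | H) works out to: P(data | r = 1) = (6/7)(1/6)(5/5) = 1/7; P(data | r = 2) = (5/7)(2/6)(4/5) = 4/21; P(data | r = 3) = (4/7)(3/6)(3/5) = 6/35; P(data | r = 4) = (3/7)(4/6)(2/5) = 4/35; P(data | r = 5) = (2/7)(5/6)(1/5) = 1/21; P(data | r = 6) = (1/7)(6/6)(0/5) = 0.
Multiplying each by its prior: 1/6 · 1/7 = 1/42, 1/6 · 4/21 = 2/63, 1/6 · 6/35 = 1/35, 1/6 · 4/35 = 2/105, 1/6 · 1/21 = 1/126, 1/6 · 0 = 0; these sum to 1/9.
Hence P(r = 3 | data) = (1/35) / (1/9) = 9/35.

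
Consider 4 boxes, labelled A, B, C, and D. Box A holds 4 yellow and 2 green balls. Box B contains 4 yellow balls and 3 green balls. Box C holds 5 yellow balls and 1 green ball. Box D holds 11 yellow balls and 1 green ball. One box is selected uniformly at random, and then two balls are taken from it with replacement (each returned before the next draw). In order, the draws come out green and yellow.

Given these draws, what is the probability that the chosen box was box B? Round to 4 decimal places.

The likelihood of the observed sequence under each hypothesis: P(data | box A) = (2/6)(4/6) = 0.22222; P(data | box B) = (3/7)(4/7) = 0.2449; P(data | box C) = (1/6)(5/6) = 0.13889; P(data | box D) = (1/12)(11/12) = 0.076389.
The prior-weighted likelihoods are 1/4 · 0.22222 = 0.055556, 1/4 · 0.2449 = 0.061224, 1/4 · 0.13889 = 0.034722, 1/4 · 0.076389 = 0.019097; summing to 0.1706.
Hence P(box B | data) = (0.061224) / (0.1706) = 0.35888.

0.3589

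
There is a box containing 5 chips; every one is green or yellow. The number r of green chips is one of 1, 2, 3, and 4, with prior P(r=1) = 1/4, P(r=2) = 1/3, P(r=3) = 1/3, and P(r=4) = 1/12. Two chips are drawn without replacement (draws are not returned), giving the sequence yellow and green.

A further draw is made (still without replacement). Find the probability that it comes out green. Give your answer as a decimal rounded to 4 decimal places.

0.4375

Under each hypothesis, the probability of the observed sequence is: P(data | r = 1) = (4/5)(1/4) = 1/5; P(data | r = 2) = (3/5)(2/4) = 3/10; P(data | r = 3) = (2/5)(3/4) = 3/10; P(data | r = 4) = (1/5)(4/4) = 1/5.
Multiplying each by its prior: 1/4 · 1/5 = 1/20, 1/3 · 3/10 = 1/10, 1/3 · 3/10 = 1/10, 1/12 · 1/5 = 1/60; summing to 4/15.
Dividing through by the total gives posterior P(r = 1 | data) = 3/16, P(r = 2 | data) = 3/8, P(r = 3 | data) = 3/8, P(r = 4 | data) = 1/16.
The predictive probability is P(green next | data) = (0)(3/16) + (1/3)(3/8) + (2/3)(3/8) + (1)(1/16) = 7/16.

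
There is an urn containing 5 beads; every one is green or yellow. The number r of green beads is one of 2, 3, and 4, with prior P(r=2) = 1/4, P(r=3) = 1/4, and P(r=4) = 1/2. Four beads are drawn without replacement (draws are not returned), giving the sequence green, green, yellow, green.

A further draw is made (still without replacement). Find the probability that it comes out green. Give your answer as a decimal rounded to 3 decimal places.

0.800

Compute the likelihood of the observed sequence for each case: P(data | r = 2) = (2/5)(1/4)(3/3)(0/2) = 0; P(data | r = 3) = (3/5)(2/4)(2/3)(1/2) = 1/10; P(data | r = 4) = (4/5)(3/4)(1/3)(2/2) = 1/5.
The prior-weighted likelihoods are 1/4 · 0 = 0, 1/4 · 1/10 = 1/40, 1/2 · 1/5 = 1/10; these sum to 1/8.
Normalising, the posterior is P(r = 2 | data) = 0, P(r = 3 | data) = 1/5, P(r = 4 | data) = 4/5.
So P(green next | data) = Σ P(green next | H) P(H | data) = (0)(1/5) + (1)(4/5) = 4/5.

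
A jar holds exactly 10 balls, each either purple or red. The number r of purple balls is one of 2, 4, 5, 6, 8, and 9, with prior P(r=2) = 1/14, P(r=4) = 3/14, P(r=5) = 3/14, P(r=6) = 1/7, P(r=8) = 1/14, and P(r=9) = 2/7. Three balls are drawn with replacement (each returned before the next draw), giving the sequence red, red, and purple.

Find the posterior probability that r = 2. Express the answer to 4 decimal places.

0.1071

Compute the likelihood of the observed sequence for each case: P(data | r = 2) = (8/10)(8/10)(2/10) = 0.128; P(data | r = 4) = (6/10)(6/10)(4/10) = 0.144; P(data | r = 5) = (5/10)(5/10)(5/10) = 0.125; P(data | r = 6) = (4/10)(4/10)(6/10) = 0.096; P(data | r = 8) = (2/10)(2/10)(8/10) = 0.032; P(data | r = 9) = (1/10)(1/10)(9/10) = 0.009.
Weighting by the prior gives 1/14 · 0.128 = 0.0091429, 3/14 · 0.144 = 0.030857, 3/14 · 0.125 = 0.026786, 1/7 · 0.096 = 0.013714, 1/14 · 0.032 = 0.0022857, 2/7 · 0.009 = 0.0025714; these sum to 0.085357.
Therefore the posterior P(r = 2 | data) = (0.0091429) / (0.085357) = 0.10711.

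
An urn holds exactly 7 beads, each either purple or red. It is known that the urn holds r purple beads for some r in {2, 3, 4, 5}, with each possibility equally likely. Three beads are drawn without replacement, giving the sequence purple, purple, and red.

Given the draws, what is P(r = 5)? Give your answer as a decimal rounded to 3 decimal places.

For each hypothesis, P(data | H) works out to: P(data | r = 2) = (2/7)(1/6)(5/5) = 1/21; P(data | r = 3) = (3/7)(2/6)(4/5) = 4/35; P(data | r = 4) = (4/7)(3/6)(3/5) = 6/35; P(data | r = 5) = (5/7)(4/6)(2/5) = 4/21.
Weighting by the prior gives 1/4 · 1/21 = 1/84, 1/4 · 4/35 = 1/35, 1/4 · 6/35 = 3/70, 1/4 · 4/21 = 1/21; with total 11/84.
Hence P(r = 5 | data) = (1/21) / (11/84) = 4/11.

0.364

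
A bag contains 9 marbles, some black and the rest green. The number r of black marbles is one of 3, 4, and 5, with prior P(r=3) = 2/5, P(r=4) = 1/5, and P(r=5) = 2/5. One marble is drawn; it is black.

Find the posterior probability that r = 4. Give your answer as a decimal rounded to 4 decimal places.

Compute the likelihood of this draw for each case: P(data | r = 3) = (3/9) = 1/3; P(data | r = 4) = (4/9) = 4/9; P(data | r = 5) = (5/9) = 5/9.
Weighting by the prior gives 2/5 · 1/3 = 2/15, 1/5 · 4/9 = 4/45, 2/5 · 5/9 = 2/9; these sum to 4/9.
Hence P(r = 4 | data) = (4/45) / (4/9) = 1/5.

0.2000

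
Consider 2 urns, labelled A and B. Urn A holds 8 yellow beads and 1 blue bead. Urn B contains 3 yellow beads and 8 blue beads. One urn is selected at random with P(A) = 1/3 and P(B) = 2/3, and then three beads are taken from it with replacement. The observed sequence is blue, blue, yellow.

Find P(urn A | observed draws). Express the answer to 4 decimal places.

0.0366

The likelihood of the observed sequence under each hypothesis: P(data | urn A) = (1/9)(1/9)(8/9) = 0.010974; P(data | urn B) = (8/11)(8/11)(3/11) = 0.14425.
The prior-weighted likelihoods are 1/3 · 0.010974 = 0.003658, 2/3 · 0.14425 = 0.096168; these sum to 0.099826.
So P(urn A | data) = (0.003658) / (0.099826) = 0.036643.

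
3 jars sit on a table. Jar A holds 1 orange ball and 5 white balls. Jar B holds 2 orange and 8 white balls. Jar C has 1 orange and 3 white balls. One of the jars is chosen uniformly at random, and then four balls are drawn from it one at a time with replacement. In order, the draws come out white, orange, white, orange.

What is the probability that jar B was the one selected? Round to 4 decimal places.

0.3198

For each hypothesis, P(data | H) works out to: P(data | jar A) = (5/6)(1/6)(5/6)(1/6) = 0.01929; P(data | jar B) = (8/10)(2/10)(8/10)(2/10) = 0.0256; P(data | jar C) = (3/4)(1/4)(3/4)(1/4) = 0.035156.
Multiplying each by its prior: 1/3 · 0.01929 = 0.00643, 1/3 · 0.0256 = 0.0085333, 1/3 · 0.035156 = 0.011719; with total 0.026682.
By Bayes' rule, P(jar B | data) = (0.0085333) / (0.026682) = 0.31981.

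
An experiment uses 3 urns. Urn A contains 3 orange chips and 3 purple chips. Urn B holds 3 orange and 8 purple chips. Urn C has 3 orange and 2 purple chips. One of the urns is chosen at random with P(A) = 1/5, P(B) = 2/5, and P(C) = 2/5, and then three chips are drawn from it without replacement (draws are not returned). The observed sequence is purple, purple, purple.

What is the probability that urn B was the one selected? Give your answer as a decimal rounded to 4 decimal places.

0.9314

The likelihood of the observed sequence under each hypothesis: P(data | urn A) = (3/6)(2/5)(1/4) = 0.05; P(data | urn B) = (8/11)(7/10)(6/9) = 0.33939; P(data | urn C) = (2/5)(1/4)(0/3) = 0.
Weighting by the prior gives 1/5 · 0.05 = 0.01, 2/5 · 0.33939 = 0.13576, 2/5 · 0 = 0; summing to 0.14576.
So P(urn B | data) = (0.13576) / (0.14576) = 0.93139.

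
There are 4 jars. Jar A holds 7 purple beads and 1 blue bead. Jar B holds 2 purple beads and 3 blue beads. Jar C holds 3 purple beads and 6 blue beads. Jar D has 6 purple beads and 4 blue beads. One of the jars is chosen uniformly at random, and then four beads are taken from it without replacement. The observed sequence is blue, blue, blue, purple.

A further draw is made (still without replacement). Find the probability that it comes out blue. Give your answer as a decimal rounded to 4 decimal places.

For each hypothesis, P(data | H) works out to: P(data | jar A) = (1/8)(0/7) = 0; P(data | jar B) = (3/5)(2/4)(1/3)(2/2) = 1/10; P(data | jar C) = (6/9)(5/8)(4/7)(3/6) = 5/42; P(data | jar D) = (4/10)(3/9)(2/8)(6/7) = 1/35.
Multiplying each by its prior: 1/4 · 0 = 0, 1/4 · 1/10 = 1/40, 1/4 · 5/42 = 5/168, 1/4 · 1/35 = 1/140; these sum to 13/210.
Dividing through by the total gives posterior P(jar A | data) = 0, P(jar B | data) = 21/52, P(jar C | data) = 25/52, P(jar D | data) = 3/26.
So P(blue next | data) = Σ P(blue next | H) P(H | data) = (0)(21/52) + (3/5)(25/52) + (1/6)(3/26) = 4/13.

0.3077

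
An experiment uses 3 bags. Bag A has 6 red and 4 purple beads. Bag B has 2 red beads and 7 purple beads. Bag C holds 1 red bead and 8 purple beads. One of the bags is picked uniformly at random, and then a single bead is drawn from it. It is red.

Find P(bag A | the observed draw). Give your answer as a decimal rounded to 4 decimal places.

Under each hypothesis, the probability of this draw is: P(data | bag A) = (6/10) = 3/5; P(data | bag B) = (2/9) = 2/9; P(data | bag C) = (1/9) = 1/9.
The prior-weighted likelihoods are 1/3 · 3/5 = 1/5, 1/3 · 2/9 = 2/27, 1/3 · 1/9 = 1/27; these sum to 14/45.
So P(bag A | data) = (1/5) / (14/45) = 9/14.

0.6429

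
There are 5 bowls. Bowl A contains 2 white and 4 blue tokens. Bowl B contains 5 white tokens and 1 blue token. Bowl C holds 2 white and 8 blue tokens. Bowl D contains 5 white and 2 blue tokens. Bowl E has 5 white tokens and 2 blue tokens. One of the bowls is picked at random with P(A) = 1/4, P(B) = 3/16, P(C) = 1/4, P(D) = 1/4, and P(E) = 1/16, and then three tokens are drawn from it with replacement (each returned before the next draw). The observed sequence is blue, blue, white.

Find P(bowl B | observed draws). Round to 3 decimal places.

0.047

The likelihood of the observed sequence under each hypothesis: P(data | bowl A) = (4/6)(4/6)(2/6) = 0.14815; P(data | bowl B) = (1/6)(1/6)(5/6) = 0.023148; P(data | bowl C) = (8/10)(8/10)(2/10) = 0.128; P(data | bowl D) = (2/7)(2/7)(5/7) = 0.058309; P(data | bowl E) = (2/7)(2/7)(5/7) = 0.058309.
Weighting by the prior gives 1/4 · 0.14815 = 0.037037, 3/16 · 0.023148 = 0.0043403, 1/4 · 0.128 = 0.032, 1/4 · 0.058309 = 0.014577, 1/16 · 0.058309 = 0.0036443; these sum to 0.091599.
So P(bowl B | data) = (0.0043403) / (0.091599) = 0.047384.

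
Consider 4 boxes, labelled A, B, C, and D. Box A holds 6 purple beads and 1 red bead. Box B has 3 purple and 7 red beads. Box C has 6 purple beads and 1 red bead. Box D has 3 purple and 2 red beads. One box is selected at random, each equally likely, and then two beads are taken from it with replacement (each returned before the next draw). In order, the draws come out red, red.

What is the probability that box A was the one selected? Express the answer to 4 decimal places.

The likelihood of the observed sequence under each hypothesis: P(data | box A) = (1/7)(1/7) = 0.020408; P(data | box B) = (7/10)(7/10) = 0.49; P(data | box C) = (1/7)(1/7) = 0.020408; P(data | box D) = (2/5)(2/5) = 0.16.
The prior-weighted likelihoods are 1/4 · 0.020408 = 0.005102, 1/4 · 0.49 = 0.1225, 1/4 · 0.020408 = 0.005102, 1/4 · 0.16 = 0.04; summing to 0.1727.
Therefore the posterior P(box A | data) = (0.005102) / (0.1727) = 0.029542.

0.0295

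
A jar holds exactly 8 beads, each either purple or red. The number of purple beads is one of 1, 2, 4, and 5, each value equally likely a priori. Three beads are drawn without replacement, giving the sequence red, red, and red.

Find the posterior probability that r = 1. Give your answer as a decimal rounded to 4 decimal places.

0.5833

The likelihood of the observed sequence under each hypothesis: P(data | r = 1) = (7/8)(6/7)(5/6) = 5/8; P(data | r = 2) = (6/8)(5/7)(4/6) = 5/14; P(data | r = 4) = (4/8)(3/7)(2/6) = 1/14; P(data | r = 5) = (3/8)(2/7)(1/6) = 1/56.
The prior-weighted likelihoods are 1/4 · 5/8 = 5/32, 1/4 · 5/14 = 5/56, 1/4 · 1/14 = 1/56, 1/4 · 1/56 = 1/224; with total 15/56.
By Bayes' rule, P(r = 1 | data) = (5/32) / (15/56) = 7/12.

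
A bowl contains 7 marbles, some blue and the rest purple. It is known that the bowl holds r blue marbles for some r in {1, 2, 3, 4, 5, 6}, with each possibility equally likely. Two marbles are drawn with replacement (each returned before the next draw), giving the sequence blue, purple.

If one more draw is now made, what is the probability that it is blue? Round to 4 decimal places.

0.5000

Compute the likelihood of the observed sequence for each case: P(data | r = 1) = (1/7)(6/7) = 6/49; P(data | r = 2) = (2/7)(5/7) = 10/49; P(data | r = 3) = (3/7)(4/7) = 12/49; P(data | r = 4) = (4/7)(3/7) = 12/49; P(data | r = 5) = (5/7)(2/7) = 10/49; P(data | r = 6) = (6/7)(1/7) = 6/49.
Multiplying each by its prior: 1/6 · 6/49 = 1/49, 1/6 · 10/49 = 5/147, 1/6 · 12/49 = 2/49, 1/6 · 12/49 = 2/49, 1/6 · 10/49 = 5/147, 1/6 · 6/49 = 1/49; these sum to 4/21.
Normalising, the posterior is P(r = 1 | data) = 3/28, P(r = 2 | data) = 5/28, P(r = 3 | data) = 3/14, P(r = 4 | data) = 3/14, P(r = 5 | data) = 5/28, P(r = 6 | data) = 3/28.
So P(blue next | data) = Σ P(blue next | H) P(H | data) = (1/7)(3/28) + (2/7)(5/28) + (3/7)(3/14) + (4/7)(3/14) + (5/7)(5/28) + (6/7)(3/28) = 1/2.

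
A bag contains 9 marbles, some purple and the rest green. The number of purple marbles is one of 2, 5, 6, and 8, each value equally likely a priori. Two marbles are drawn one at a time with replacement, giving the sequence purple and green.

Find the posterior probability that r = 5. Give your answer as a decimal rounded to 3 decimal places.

For each hypothesis, P(data | H) works out to: P(data | r = 2) = (2/9)(7/9) = 14/81; P(data | r = 5) = (5/9)(4/9) = 20/81; P(data | r = 6) = (6/9)(3/9) = 2/9; P(data | r = 8) = (8/9)(1/9) = 8/81.
Multiplying each by its prior: 1/4 · 14/81 = 7/162, 1/4 · 20/81 = 5/81, 1/4 · 2/9 = 1/18, 1/4 · 8/81 = 2/81; with total 5/27.
By Bayes' rule, P(r = 5 | data) = (5/81) / (5/27) = 1/3.

0.333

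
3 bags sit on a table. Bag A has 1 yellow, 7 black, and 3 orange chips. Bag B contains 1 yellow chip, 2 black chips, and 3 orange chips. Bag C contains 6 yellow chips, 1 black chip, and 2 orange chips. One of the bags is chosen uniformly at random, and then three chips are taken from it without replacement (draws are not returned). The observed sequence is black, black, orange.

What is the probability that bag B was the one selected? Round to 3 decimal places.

0.282

Under each hypothesis, the probability of the observed sequence is: P(data | bag A) = (7/11)(6/10)(3/9) = 7/55; P(data | bag B) = (2/6)(1/5)(3/4) = 1/20; P(data | bag C) = (1/9)(0/8) = 0.
Multiplying each by its prior: 1/3 · 7/55 = 7/165, 1/3 · 1/20 = 1/60, 1/3 · 0 = 0; these sum to 13/220.
Therefore the posterior P(bag B | data) = (1/60) / (13/220) = 11/39.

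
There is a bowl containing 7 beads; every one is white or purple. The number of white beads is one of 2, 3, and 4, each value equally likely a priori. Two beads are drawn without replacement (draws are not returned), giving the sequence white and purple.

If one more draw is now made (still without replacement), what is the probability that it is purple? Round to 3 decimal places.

0.588

Compute the likelihood of the observed sequence for each case: P(data | r = 2) = (2/7)(5/6) = 5/21; P(data | r = 3) = (3/7)(4/6) = 2/7; P(data | r = 4) = (4/7)(3/6) = 2/7.
The prior-weighted likelihoods are 1/3 · 5/21 = 5/63, 1/3 · 2/7 = 2/21, 1/3 · 2/7 = 2/21; with total 17/63.
Normalising, the posterior is P(r = 2 | data) = 5/17, P(r = 3 | data) = 6/17, P(r = 4 | data) = 6/17.
Averaging over the posterior, P(purple next | data) = (4/5)(5/17) + (3/5)(6/17) + (2/5)(6/17) = 10/17.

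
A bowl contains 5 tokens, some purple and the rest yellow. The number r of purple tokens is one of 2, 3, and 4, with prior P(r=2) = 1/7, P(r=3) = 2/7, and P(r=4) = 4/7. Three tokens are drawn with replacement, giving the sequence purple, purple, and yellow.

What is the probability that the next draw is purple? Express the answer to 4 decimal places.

0.6929

For each hypothesis, P(data | H) works out to: P(data | r = 2) = (2/5)(2/5)(3/5) = 12/125; P(data | r = 3) = (3/5)(3/5)(2/5) = 18/125; P(data | r = 4) = (4/5)(4/5)(1/5) = 16/125.
The prior-weighted likelihoods are 1/7 · 12/125 = 12/875, 2/7 · 18/125 = 36/875, 4/7 · 16/125 = 64/875; summing to 16/125.
Normalising, the posterior is P(r = 2 | data) = 3/28, P(r = 3 | data) = 9/28, P(r = 4 | data) = 4/7.
Averaging over the posterior, P(purple next | data) = (2/5)(3/28) + (3/5)(9/28) + (4/5)(4/7) = 97/140.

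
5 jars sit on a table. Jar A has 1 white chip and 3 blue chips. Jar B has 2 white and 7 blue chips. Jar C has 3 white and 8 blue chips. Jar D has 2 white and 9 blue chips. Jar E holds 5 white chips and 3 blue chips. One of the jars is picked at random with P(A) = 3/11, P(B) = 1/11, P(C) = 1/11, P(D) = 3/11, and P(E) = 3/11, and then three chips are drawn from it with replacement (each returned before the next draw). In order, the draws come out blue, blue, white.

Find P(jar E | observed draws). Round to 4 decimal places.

0.1983

The likelihood of the observed sequence under each hypothesis: P(data | jar A) = (3/4)(3/4)(1/4) = 0.14062; P(data | jar B) = (7/9)(7/9)(2/9) = 0.13443; P(data | jar C) = (8/11)(8/11)(3/11) = 0.14425; P(data | jar D) = (9/11)(9/11)(2/11) = 0.12171; P(data | jar E) = (3/8)(3/8)(5/8) = 0.087891.
Weighting by the prior gives 3/11 · 0.14062 = 0.038352, 1/11 · 0.13443 = 0.012221, 1/11 · 0.14425 = 0.013114, 3/11 · 0.12171 = 0.033194, 3/11 · 0.087891 = 0.02397; with total 0.12085.
Therefore the posterior P(jar E | data) = (0.02397) / (0.12085) = 0.19834.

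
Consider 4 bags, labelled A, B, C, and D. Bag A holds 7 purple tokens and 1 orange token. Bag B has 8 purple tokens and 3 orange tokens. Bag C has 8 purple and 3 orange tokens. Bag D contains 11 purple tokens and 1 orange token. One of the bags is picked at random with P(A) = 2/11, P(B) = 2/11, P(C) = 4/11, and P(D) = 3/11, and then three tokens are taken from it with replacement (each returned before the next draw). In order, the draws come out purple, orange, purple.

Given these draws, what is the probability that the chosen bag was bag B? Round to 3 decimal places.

For each hypothesis, P(data | H) works out to: P(data | bag A) = (7/8)(1/8)(7/8) = 0.095703; P(data | bag B) = (8/11)(3/11)(8/11) = 0.14425; P(data | bag C) = (8/11)(3/11)(8/11) = 0.14425; P(data | bag D) = (11/12)(1/12)(11/12) = 0.070023.
Weighting by the prior gives 2/11 · 0.095703 = 0.017401, 2/11 · 0.14425 = 0.026228, 4/11 · 0.14425 = 0.052455, 3/11 · 0.070023 = 0.019097; these sum to 0.11518.
Hence P(bag B | data) = (0.026228) / (0.11518) = 0.22771.

0.228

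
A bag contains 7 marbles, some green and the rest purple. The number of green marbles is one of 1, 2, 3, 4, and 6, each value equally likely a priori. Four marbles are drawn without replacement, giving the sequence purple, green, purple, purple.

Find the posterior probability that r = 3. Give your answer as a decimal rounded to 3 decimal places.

0.214

Under each hypothesis, the probability of the observed sequence is: P(data | r = 1) = (6/7)(1/6)(5/5)(4/4) = 1/7; P(data | r = 2) = (5/7)(2/6)(4/5)(3/4) = 1/7; P(data | r = 3) = (4/7)(3/6)(3/5)(2/4) = 3/35; P(data | r = 4) = (3/7)(4/6)(2/5)(1/4) = 1/35; P(data | r = 6) = (1/7)(6/6)(0/5) = 0.
The prior-weighted likelihoods are 1/5 · 1/7 = 1/35, 1/5 · 1/7 = 1/35, 1/5 · 3/35 = 3/175, 1/5 · 1/35 = 1/175, 1/5 · 0 = 0; with total 2/25.
Hence P(r = 3 | data) = (3/175) / (2/25) = 3/14.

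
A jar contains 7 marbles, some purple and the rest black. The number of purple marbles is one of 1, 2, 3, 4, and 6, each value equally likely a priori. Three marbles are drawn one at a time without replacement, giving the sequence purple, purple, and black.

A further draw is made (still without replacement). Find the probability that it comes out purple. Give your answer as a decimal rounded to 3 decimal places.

0.540

Under each hypothesis, the probability of the observed sequence is: P(data | r = 1) = (1/7)(0/6) = 0; P(data | r = 2) = (2/7)(1/6)(5/5) = 1/21; P(data | r = 3) = (3/7)(2/6)(4/5) = 4/35; P(data | r = 4) = (4/7)(3/6)(3/5) = 6/35; P(data | r = 6) = (6/7)(5/6)(1/5) = 1/7.
Weighting by the prior gives 1/5 · 0 = 0, 1/5 · 1/21 = 1/105, 1/5 · 4/35 = 4/175, 1/5 · 6/35 = 6/175, 1/5 · 1/7 = 1/35; with total 2/21.
The posterior is then P(r = 1 | data) = 0, P(r = 2 | data) = 1/10, P(r = 3 | data) = 6/25, P(r = 4 | data) = 9/25, P(r = 6 | data) = 3/10.
So P(purple next | data) = Σ P(purple next | H) P(H | data) = (0)(1/10) + (1/4)(6/25) + (1/2)(9/25) + (1)(3/10) = 27/50.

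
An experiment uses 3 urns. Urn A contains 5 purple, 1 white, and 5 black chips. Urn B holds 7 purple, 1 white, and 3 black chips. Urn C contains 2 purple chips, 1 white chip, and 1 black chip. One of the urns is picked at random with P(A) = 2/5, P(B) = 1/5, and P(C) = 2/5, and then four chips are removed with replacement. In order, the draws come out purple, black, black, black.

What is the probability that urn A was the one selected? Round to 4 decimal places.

For each hypothesis, P(data | H) works out to: P(data | urn A) = (5/11)(5/11)(5/11)(5/11) = 0.042688; P(data | urn B) = (7/11)(3/11)(3/11)(3/11) = 0.012909; P(data | urn C) = (2/4)(1/4)(1/4)(1/4) = 0.0078125.
The prior-weighted likelihoods are 2/5 · 0.042688 = 0.017075, 1/5 · 0.012909 = 0.0025818, 2/5 · 0.0078125 = 0.003125; with total 0.022782.
So P(urn A | data) = (0.017075) / (0.022782) = 0.74951.

0.7495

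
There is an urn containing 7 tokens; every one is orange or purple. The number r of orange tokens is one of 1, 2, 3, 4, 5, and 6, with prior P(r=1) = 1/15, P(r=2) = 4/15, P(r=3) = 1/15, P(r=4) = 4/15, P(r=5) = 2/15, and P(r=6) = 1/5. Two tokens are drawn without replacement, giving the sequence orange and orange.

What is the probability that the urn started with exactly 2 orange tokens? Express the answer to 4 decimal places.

0.0417

For each hypothesis, P(data | H) works out to: P(data | r = 1) = (1/7)(0/6) = 0; P(data | r = 2) = (2/7)(1/6) = 1/21; P(data | r = 3) = (3/7)(2/6) = 1/7; P(data | r = 4) = (4/7)(3/6) = 2/7; P(data | r = 5) = (5/7)(4/6) = 10/21; P(data | r = 6) = (6/7)(5/6) = 5/7.
Multiplying each by its prior: 1/15 · 0 = 0, 4/15 · 1/21 = 4/315, 1/15 · 1/7 = 1/105, 4/15 · 2/7 = 8/105, 2/15 · 10/21 = 4/63, 1/5 · 5/7 = 1/7; with total 32/105.
Hence P(r = 2 | data) = (4/315) / (32/105) = 1/24.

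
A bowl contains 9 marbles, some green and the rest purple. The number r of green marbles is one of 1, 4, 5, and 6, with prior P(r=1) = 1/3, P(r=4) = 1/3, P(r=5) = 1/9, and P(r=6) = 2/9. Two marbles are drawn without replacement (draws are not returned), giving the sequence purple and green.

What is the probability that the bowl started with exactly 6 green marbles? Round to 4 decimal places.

Under each hypothesis, the probability of the observed sequence is: P(data | r = 1) = (8/9)(1/8) = 1/9; P(data | r = 4) = (5/9)(4/8) = 5/18; P(data | r = 5) = (4/9)(5/8) = 5/18; P(data | r = 6) = (3/9)(6/8) = 1/4.
Multiplying each by its prior: 1/3 · 1/9 = 1/27, 1/3 · 5/18 = 5/54, 1/9 · 5/18 = 5/162, 2/9 · 1/4 = 1/18; these sum to 35/162.
By Bayes' rule, P(r = 6 | data) = (1/18) / (35/162) = 9/35.

0.2571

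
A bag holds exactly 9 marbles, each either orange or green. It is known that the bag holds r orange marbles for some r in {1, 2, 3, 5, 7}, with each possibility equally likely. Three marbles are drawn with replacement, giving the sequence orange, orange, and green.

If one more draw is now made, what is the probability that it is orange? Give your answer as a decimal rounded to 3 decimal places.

0.545

The likelihood of the observed sequence under each hypothesis: P(data | r = 1) = (1/9)(1/9)(8/9) = 0.010974; P(data | r = 2) = (2/9)(2/9)(7/9) = 0.038409; P(data | r = 3) = (3/9)(3/9)(6/9) = 0.074074; P(data | r = 5) = (5/9)(5/9)(4/9) = 0.13717; P(data | r = 7) = (7/9)(7/9)(2/9) = 0.13443.
Weighting by the prior gives 1/5 · 0.010974 = 0.0021948, 1/5 · 0.038409 = 0.0076818, 1/5 · 0.074074 = 0.014815, 1/5 · 0.13717 = 0.027435, 1/5 · 0.13443 = 0.026886; these sum to 0.079012.
Normalising, the posterior is P(r = 1 | data) = 0.027778, P(r = 2 | data) = 0.097222, P(r = 3 | data) = 0.1875, P(r = 5 | data) = 0.34722, P(r = 7 | data) = 0.34028.
Averaging over the posterior, P(orange next | data) = (1/9)(0.027778) + (2/9)(0.097222) + (1/3)(0.1875) + (5/9)(0.34722) + (7/9)(0.34028) = 0.54475.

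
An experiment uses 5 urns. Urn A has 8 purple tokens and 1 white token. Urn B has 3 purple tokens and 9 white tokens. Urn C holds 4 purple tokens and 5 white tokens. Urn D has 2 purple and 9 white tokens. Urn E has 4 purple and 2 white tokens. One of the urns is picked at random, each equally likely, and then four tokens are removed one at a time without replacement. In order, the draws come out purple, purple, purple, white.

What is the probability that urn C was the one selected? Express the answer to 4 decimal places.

For each hypothesis, P(data | H) works out to: P(data | urn A) = (8/9)(7/8)(6/7)(1/6) = 0.11111; P(data | urn B) = (3/12)(2/11)(1/10)(9/9) = 0.0045455; P(data | urn C) = (4/9)(3/8)(2/7)(5/6) = 0.039683; P(data | urn D) = (2/11)(1/10)(0/9) = 0; P(data | urn E) = (4/6)(3/5)(2/4)(2/3) = 0.13333.
Multiplying each by its prior: 1/5 · 0.11111 = 0.022222, 1/5 · 0.0045455 = 0.00090909, 1/5 · 0.039683 = 0.0079365, 1/5 · 0 = 0, 1/5 · 0.13333 = 0.026667; summing to 0.057734.
Therefore the posterior P(urn C | data) = (0.0079365) / (0.057734) = 0.13747.

0.1375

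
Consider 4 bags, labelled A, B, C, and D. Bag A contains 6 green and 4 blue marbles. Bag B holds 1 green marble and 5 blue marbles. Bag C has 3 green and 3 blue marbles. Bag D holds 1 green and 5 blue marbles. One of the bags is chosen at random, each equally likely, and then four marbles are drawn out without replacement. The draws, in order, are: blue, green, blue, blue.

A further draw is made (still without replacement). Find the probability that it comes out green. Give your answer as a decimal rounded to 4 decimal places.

0.1792

Compute the likelihood of the observed sequence for each case: P(data | bag A) = (4/10)(6/9)(3/8)(2/7) = 0.028571; P(data | bag B) = (5/6)(1/5)(4/4)(3/3) = 0.16667; P(data | bag C) = (3/6)(3/5)(2/4)(1/3) = 0.05; P(data | bag D) = (5/6)(1/5)(4/4)(3/3) = 0.16667.
Multiplying each by its prior: 1/4 · 0.028571 = 0.0071429, 1/4 · 0.16667 = 0.041667, 1/4 · 0.05 = 0.0125, 1/4 · 0.16667 = 0.041667; these sum to 0.10298.
The posterior is then P(bag A | data) = 0.069364, P(bag B | data) = 0.40462, P(bag C | data) = 0.12139, P(bag D | data) = 0.40462.
So P(green next | data) = Σ P(green next | H) P(H | data) = (5/6)(0.069364) + (0)(0.40462) + (1)(0.12139) + (0)(0.40462) = 0.17919.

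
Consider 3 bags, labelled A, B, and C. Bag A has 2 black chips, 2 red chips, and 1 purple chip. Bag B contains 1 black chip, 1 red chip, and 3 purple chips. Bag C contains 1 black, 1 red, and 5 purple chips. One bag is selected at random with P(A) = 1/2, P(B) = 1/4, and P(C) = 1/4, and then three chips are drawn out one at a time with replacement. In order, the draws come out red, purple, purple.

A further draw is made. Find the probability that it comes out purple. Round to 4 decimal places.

Compute the likelihood of the observed sequence for each case: P(data | bag A) = (2/5)(1/5)(1/5) = 0.016; P(data | bag B) = (1/5)(3/5)(3/5) = 0.072; P(data | bag C) = (1/7)(5/7)(5/7) = 0.072886.
Multiplying each by its prior: 1/2 · 0.016 = 0.008, 1/4 · 0.072 = 0.018, 1/4 · 0.072886 = 0.018222; summing to 0.044222.
Normalising, the posterior is P(bag A | data) = 0.18091, P(bag B | data) = 0.40704, P(bag C | data) = 0.41205.
Averaging over the posterior, P(purple next | data) = (1/5)(0.18091) + (3/5)(0.40704) + (5/7)(0.41205) = 0.57473.

0.5747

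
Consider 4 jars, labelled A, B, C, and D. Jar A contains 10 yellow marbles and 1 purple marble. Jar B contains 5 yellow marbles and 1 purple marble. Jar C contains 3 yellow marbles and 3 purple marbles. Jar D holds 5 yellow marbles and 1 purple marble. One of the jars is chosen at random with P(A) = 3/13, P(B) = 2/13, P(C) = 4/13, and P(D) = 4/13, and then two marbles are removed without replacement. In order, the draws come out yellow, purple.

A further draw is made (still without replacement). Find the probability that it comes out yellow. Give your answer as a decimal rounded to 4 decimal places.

Compute the likelihood of the observed sequence for each case: P(data | jar A) = (10/11)(1/10) = 1/11; P(data | jar B) = (5/6)(1/5) = 1/6; P(data | jar C) = (3/6)(3/5) = 3/10; P(data | jar D) = (5/6)(1/5) = 1/6.
Multiplying each by its prior: 3/13 · 1/11 = 3/143, 2/13 · 1/6 = 1/39, 4/13 · 3/10 = 6/65, 4/13 · 1/6 = 2/39; with total 136/715.
The posterior is then P(jar A | data) = 15/136, P(jar B | data) = 55/408, P(jar C | data) = 33/68, P(jar D | data) = 55/204.
Averaging over the posterior, P(yellow next | data) = (1)(15/136) + (1)(55/408) + (1/2)(33/68) + (1)(55/204) = 103/136.

0.7574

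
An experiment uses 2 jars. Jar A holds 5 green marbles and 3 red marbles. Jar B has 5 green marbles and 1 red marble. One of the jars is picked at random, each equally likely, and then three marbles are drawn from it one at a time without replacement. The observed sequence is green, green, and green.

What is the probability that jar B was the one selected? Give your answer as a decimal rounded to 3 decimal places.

Compute the likelihood of the observed sequence for each case: P(data | jar A) = (5/8)(4/7)(3/6) = 5/28; P(data | jar B) = (5/6)(4/5)(3/4) = 1/2.
Multiplying each by its prior: 1/2 · 5/28 = 5/56, 1/2 · 1/2 = 1/4; these sum to 19/56.
Hence P(jar B | data) = (1/4) / (19/56) = 14/19.

0.737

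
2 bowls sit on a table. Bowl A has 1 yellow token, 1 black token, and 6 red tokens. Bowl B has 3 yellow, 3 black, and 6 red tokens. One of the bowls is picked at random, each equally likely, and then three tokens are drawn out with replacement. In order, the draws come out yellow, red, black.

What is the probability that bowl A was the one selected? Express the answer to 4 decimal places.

0.2727

For each hypothesis, P(data | H) works out to: P(data | bowl A) = (1/8)(6/8)(1/8) = 3/256; P(data | bowl B) = (3/12)(6/12)(3/12) = 1/32.
The prior-weighted likelihoods are 1/2 · 3/256 = 3/512, 1/2 · 1/32 = 1/64; these sum to 11/512.
Therefore the posterior P(bowl A | data) = (3/512) / (11/512) = 3/11.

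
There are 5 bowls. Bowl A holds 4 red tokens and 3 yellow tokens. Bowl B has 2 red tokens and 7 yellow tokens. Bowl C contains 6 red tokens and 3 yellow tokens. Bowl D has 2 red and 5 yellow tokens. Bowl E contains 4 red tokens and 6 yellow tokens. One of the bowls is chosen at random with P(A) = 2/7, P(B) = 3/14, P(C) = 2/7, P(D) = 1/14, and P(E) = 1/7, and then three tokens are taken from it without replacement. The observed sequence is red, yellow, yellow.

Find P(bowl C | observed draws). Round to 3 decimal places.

Under each hypothesis, the probability of the observed sequence is: P(data | bowl A) = (4/7)(3/6)(2/5) = 4/35; P(data | bowl B) = (2/9)(7/8)(6/7) = 1/6; P(data | bowl C) = (6/9)(3/8)(2/7) = 1/14; P(data | bowl D) = (2/7)(5/6)(4/5) = 4/21; P(data | bowl E) = (4/10)(6/9)(5/8) = 1/6.
Multiplying each by its prior: 2/7 · 4/35 = 8/245, 3/14 · 1/6 = 1/28, 2/7 · 1/14 = 1/49, 1/14 · 4/21 = 2/147, 1/7 · 1/6 = 1/42; summing to 53/420.
Hence P(bowl C | data) = (1/49) / (53/420) = 60/371.

0.162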